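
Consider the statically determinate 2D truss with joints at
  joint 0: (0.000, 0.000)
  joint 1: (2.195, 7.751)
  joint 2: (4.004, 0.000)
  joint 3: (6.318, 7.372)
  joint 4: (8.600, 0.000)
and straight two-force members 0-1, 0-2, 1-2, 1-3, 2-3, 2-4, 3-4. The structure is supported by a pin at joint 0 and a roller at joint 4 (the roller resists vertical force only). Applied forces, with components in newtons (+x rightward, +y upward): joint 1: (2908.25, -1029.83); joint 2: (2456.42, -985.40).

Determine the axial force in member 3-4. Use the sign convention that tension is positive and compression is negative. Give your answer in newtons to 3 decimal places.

N=5 nodes, M=7 members, R=3 reactions → 2N=10, M+R=10
member 0 (0-1): L=8.0558, (cx,cy)=(0.2725,0.9622)
member 1 (0-2): L=4.0040, (cx,cy)=(1.0000,0.0000)
member 2 (1-2): L=7.9593, (cx,cy)=(0.2273,-0.9738)
member 3 (1-3): L=4.1404, (cx,cy)=(0.9958,-0.0915)
member 4 (2-3): L=7.7266, (cx,cy)=(0.2995,0.9541)
member 5 (2-4): L=4.5960, (cx,cy)=(1.0000,0.0000)
member 6 (3-4): L=7.7171, (cx,cy)=(0.2957,-0.9553)
solve A·x = −loads:
  F[0-1] = +1379.7504 N (tension)
  F[0-2] = +4988.7235 N (tension)
  F[1-2] = -2229.5259 N (compression)
  F[1-3] = -2034.1141 N (compression)
  F[2-3] = +3308.4291 N (tension)
  F[2-4] = +1034.7548 N (tension)
  F[3-4] = -3499.2659 N (compression)
  Rx@0 = -5364.6700 N
  Ry@0 = -1327.5449 N
  Ry@4 = +3342.7749 N

-3499.266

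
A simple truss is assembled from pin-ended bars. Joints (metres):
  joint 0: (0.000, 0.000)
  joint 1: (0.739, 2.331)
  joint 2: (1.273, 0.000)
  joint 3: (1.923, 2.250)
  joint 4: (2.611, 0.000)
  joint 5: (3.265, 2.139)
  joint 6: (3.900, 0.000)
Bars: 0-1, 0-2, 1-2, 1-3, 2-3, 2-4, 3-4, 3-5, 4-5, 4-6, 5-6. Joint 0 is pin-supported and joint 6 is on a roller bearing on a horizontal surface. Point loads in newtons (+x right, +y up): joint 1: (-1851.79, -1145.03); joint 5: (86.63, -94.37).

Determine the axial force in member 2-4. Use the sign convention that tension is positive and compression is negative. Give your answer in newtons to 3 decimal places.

-722.712

N=7 nodes, M=11 members, R=3 reactions → 2N=14, M+R=14
member 0 (0-1): L=2.4453, (cx,cy)=(0.3022,0.9532)
member 1 (0-2): L=1.2730, (cx,cy)=(1.0000,0.0000)
member 2 (1-2): L=2.3914, (cx,cy)=(0.2233,-0.9747)
member 3 (1-3): L=1.1868, (cx,cy)=(0.9977,-0.0683)
member 4 (2-3): L=2.3420, (cx,cy)=(0.2775,0.9607)
member 5 (2-4): L=1.3380, (cx,cy)=(1.0000,0.0000)
member 6 (3-4): L=2.3528, (cx,cy)=(0.2924,-0.9563)
member 7 (3-5): L=1.3466, (cx,cy)=(0.9966,-0.0824)
member 8 (4-5): L=2.2367, (cx,cy)=(0.2924,0.9563)
member 9 (4-6): L=1.2890, (cx,cy)=(1.0000,0.0000)
member 10 (5-6): L=2.2313, (cx,cy)=(0.2846,-0.9586)
solve A·x = −loads:
  F[0-1] = -2100.9502 N (compression)
  F[0-2] = -1130.2369 N (compression)
  F[1-2] = +807.1472 N (tension)
  F[1-3] = +1039.0525 N (tension)
  F[2-3] = -818.9389 N (compression)
  F[2-4] = -722.7115 N (compression)
  F[3-4] = +848.3388 N (tension)
  F[3-5] = +563.1930 N (tension)
  F[4-5] = -848.3323 N (compression)
  F[4-6] = -226.6034 N (compression)
  F[5-6] = +796.2398 N (tension)
  Rx@0 = +1765.1600 N
  Ry@0 = +2002.7143 N
  Ry@6 = -763.3143 N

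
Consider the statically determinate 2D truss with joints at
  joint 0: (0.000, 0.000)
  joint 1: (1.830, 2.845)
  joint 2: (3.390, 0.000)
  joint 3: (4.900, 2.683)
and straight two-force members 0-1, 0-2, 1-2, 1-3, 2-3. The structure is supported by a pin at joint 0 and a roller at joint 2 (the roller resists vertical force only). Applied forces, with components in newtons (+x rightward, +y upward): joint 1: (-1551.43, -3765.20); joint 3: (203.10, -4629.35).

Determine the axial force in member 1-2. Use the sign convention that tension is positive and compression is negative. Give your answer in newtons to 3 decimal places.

-3532.303

N=4 nodes, M=5 members, R=3 reactions → 2N=8, M+R=8
member 0 (0-1): L=3.3827, (cx,cy)=(0.5410,0.8410)
member 1 (0-2): L=3.3900, (cx,cy)=(1.0000,0.0000)
member 2 (1-2): L=3.2446, (cx,cy)=(0.4808,-0.8768)
member 3 (1-3): L=3.0743, (cx,cy)=(0.9986,-0.0527)
member 4 (2-3): L=3.0787, (cx,cy)=(0.4905,0.8715)
solve A·x = −loads:
  F[0-1] = -965.3426 N (compression)
  F[0-2] = -826.0973 N (compression)
  F[1-2] = -3532.3027 N (compression)
  F[1-3] = +2731.3035 N (tension)
  F[2-3] = -5147.0047 N (compression)
  Rx@0 = +1348.3300 N
  Ry@0 = +811.8863 N
  Ry@2 = +7582.6637 N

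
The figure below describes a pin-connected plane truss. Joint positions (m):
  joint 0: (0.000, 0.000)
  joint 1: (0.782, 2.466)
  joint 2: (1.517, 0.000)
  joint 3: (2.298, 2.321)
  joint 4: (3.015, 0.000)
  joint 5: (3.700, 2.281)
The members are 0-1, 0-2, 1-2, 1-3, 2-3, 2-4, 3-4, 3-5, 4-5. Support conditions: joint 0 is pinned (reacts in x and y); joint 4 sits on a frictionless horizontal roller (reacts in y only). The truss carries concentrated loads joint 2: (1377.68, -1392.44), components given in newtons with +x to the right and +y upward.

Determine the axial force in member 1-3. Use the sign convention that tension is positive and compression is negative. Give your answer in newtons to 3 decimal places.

-440.080

N=6 nodes, M=9 members, R=3 reactions → 2N=12, M+R=12
member 0 (0-1): L=2.5870, (cx,cy)=(0.3023,0.9532)
member 1 (0-2): L=1.5170, (cx,cy)=(1.0000,0.0000)
member 2 (1-2): L=2.5732, (cx,cy)=(0.2856,-0.9583)
member 3 (1-3): L=1.5229, (cx,cy)=(0.9955,-0.0952)
member 4 (2-3): L=2.4489, (cx,cy)=(0.3189,0.9478)
member 5 (2-4): L=1.4980, (cx,cy)=(1.0000,0.0000)
member 6 (3-4): L=2.4292, (cx,cy)=(0.2952,-0.9554)
member 7 (3-5): L=1.4026, (cx,cy)=(0.9996,-0.0285)
member 8 (4-5): L=2.3816, (cx,cy)=(0.2876,0.9577)
solve A·x = −loads:
  F[0-1] = -725.7849 N (compression)
  F[0-2] = +1597.0689 N (tension)
  F[1-2] = +765.6310 N (tension)
  F[1-3] = -440.0800 N (compression)
  F[2-3] = +694.9987 N (tension)
  F[2-4] = +216.4307 N (tension)
  F[3-4] = -733.2756 N (compression)
  F[3-5] = -0.0000 N (tension)
  F[4-5] = +0.0000 N (tension)
  Rx@0 = -1377.6800 N
  Ry@0 = +691.8325 N
  Ry@4 = +700.6075 N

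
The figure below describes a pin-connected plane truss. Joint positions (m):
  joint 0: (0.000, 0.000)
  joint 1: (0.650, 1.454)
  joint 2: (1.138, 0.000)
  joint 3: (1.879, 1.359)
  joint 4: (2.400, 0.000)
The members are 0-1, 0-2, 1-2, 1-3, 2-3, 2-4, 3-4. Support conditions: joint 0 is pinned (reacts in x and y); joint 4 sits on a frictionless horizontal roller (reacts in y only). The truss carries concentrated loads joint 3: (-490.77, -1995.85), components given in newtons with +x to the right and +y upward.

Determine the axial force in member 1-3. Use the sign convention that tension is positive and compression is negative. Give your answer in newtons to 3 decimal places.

-573.135

N=5 nodes, M=7 members, R=3 reactions → 2N=10, M+R=10
member 0 (0-1): L=1.5927, (cx,cy)=(0.4081,0.9129)
member 1 (0-2): L=1.1380, (cx,cy)=(1.0000,0.0000)
member 2 (1-2): L=1.5337, (cx,cy)=(0.3182,-0.9480)
member 3 (1-3): L=1.2327, (cx,cy)=(0.9970,-0.0771)
member 4 (2-3): L=1.5479, (cx,cy)=(0.4787,0.8780)
member 5 (2-4): L=1.2620, (cx,cy)=(1.0000,0.0000)
member 6 (3-4): L=1.4554, (cx,cy)=(0.3580,-0.9337)
solve A·x = −loads:
  F[0-1] = -778.9918 N (compression)
  F[0-2] = -172.8492 N (compression)
  F[1-2] = +796.7424 N (tension)
  F[1-3] = -573.1354 N (compression)
  F[2-3] = -860.3203 N (compression)
  F[2-4] = +492.5101 N (tension)
  F[3-4] = -1375.8574 N (compression)
  Rx@0 = +490.7700 N
  Ry@0 = +711.1643 N
  Ry@4 = +1284.6857 N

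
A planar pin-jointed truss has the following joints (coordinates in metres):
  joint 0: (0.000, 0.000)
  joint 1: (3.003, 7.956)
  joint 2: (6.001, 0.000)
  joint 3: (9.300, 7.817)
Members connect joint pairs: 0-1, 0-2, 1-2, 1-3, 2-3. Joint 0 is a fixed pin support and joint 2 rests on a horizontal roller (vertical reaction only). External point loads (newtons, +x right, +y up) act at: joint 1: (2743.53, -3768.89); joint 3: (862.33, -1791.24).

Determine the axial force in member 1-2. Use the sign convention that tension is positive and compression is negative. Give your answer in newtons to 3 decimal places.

N=4 nodes, M=5 members, R=3 reactions → 2N=8, M+R=8
member 0 (0-1): L=8.5039, (cx,cy)=(0.3531,0.9356)
member 1 (0-2): L=6.0010, (cx,cy)=(1.0000,0.0000)
member 2 (1-2): L=8.5021, (cx,cy)=(0.3526,-0.9358)
member 3 (1-3): L=6.2985, (cx,cy)=(0.9998,-0.0221)
member 4 (2-3): L=8.4846, (cx,cy)=(0.3888,0.9213)
solve A·x = −loads:
  F[0-1] = +4128.4256 N (tension)
  F[0-2] = +2147.9767 N (tension)
  F[1-2] = -8192.9840 N (compression)
  F[1-3] = +1603.7391 N (tension)
  F[2-3] = -1905.8094 N (compression)
  Rx@0 = -3605.8600 N
  Ry@0 = -3862.4441 N
  Ry@2 = +9422.5741 N

-8192.984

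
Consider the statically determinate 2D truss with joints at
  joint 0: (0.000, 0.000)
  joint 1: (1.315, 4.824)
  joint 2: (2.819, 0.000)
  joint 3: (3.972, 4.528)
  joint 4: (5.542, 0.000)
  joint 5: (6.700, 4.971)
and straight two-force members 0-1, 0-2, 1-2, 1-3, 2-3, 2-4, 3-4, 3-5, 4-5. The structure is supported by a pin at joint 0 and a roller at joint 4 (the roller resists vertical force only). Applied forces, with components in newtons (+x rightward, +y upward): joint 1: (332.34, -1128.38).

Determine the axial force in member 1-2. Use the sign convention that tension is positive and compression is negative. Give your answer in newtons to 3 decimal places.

N=6 nodes, M=9 members, R=3 reactions → 2N=12, M+R=12
member 0 (0-1): L=5.0000, (cx,cy)=(0.2630,0.9648)
member 1 (0-2): L=2.8190, (cx,cy)=(1.0000,0.0000)
member 2 (1-2): L=5.0530, (cx,cy)=(0.2976,-0.9547)
member 3 (1-3): L=2.6734, (cx,cy)=(0.9939,-0.1107)
member 4 (2-3): L=4.6725, (cx,cy)=(0.2468,0.9691)
member 5 (2-4): L=2.7230, (cx,cy)=(1.0000,0.0000)
member 6 (3-4): L=4.7925, (cx,cy)=(0.3276,-0.9448)
member 7 (3-5): L=2.7637, (cx,cy)=(0.9871,0.1603)
member 8 (4-5): L=5.1041, (cx,cy)=(0.2269,0.9739)
solve A·x = −loads:
  F[0-1] = -592.2037 N (compression)
  F[0-2] = +488.0890 N (tension)
  F[1-2] = -545.4576 N (compression)
  F[1-3] = -327.7519 N (compression)
  F[2-3] = +537.3530 N (tension)
  F[2-4] = +193.1378 N (tension)
  F[3-4] = -589.5576 N (compression)
  F[3-5] = -0.0000 N (compression)
  F[4-5] = +0.0000 N (tension)
  Rx@0 = -332.3400 N
  Ry@0 = +571.3558 N
  Ry@4 = +557.0242 N

-545.458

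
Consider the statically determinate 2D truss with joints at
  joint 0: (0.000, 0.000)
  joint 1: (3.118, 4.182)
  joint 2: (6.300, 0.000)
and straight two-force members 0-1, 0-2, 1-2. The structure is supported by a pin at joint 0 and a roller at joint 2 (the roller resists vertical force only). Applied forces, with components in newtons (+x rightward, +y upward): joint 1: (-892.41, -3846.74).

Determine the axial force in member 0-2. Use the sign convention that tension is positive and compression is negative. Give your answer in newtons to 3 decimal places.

N=3 nodes, M=3 members, R=3 reactions → 2N=6, M+R=6
member 0 (0-1): L=5.2164, (cx,cy)=(0.5977,0.8017)
member 1 (0-2): L=6.3000, (cx,cy)=(1.0000,0.0000)
member 2 (1-2): L=5.2549, (cx,cy)=(0.6055,-0.7958)
solve A·x = −loads:
  F[0-1] = -3162.4075 N (compression)
  F[0-2] = +997.8490 N (tension)
  F[1-2] = -1647.9015 N (compression)
  Rx@0 = +892.4100 N
  Ry@0 = +2535.2993 N
  Ry@2 = +1311.4407 N

997.849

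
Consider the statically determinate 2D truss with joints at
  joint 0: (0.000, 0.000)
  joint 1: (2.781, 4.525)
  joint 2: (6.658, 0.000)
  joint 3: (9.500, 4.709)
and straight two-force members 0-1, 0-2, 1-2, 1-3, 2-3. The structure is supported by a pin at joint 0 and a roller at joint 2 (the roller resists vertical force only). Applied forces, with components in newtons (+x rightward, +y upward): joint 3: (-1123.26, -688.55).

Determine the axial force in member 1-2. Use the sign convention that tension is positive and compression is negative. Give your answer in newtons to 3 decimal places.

N=4 nodes, M=5 members, R=3 reactions → 2N=8, M+R=8
member 0 (0-1): L=5.3113, (cx,cy)=(0.5236,0.8520)
member 1 (0-2): L=6.6580, (cx,cy)=(1.0000,0.0000)
member 2 (1-2): L=5.9588, (cx,cy)=(0.6506,-0.7594)
member 3 (1-3): L=6.7215, (cx,cy)=(0.9996,0.0274)
member 4 (2-3): L=5.5001, (cx,cy)=(0.5167,0.8562)
solve A·x = −loads:
  F[0-1] = -587.5104 N (compression)
  F[0-2] = -815.6374 N (compression)
  F[1-2] = +633.1824 N (tension)
  F[1-3] = -719.8657 N (compression)
  F[2-3] = -781.2149 N (compression)
  Rx@0 = +1123.2600 N
  Ry@0 = +500.5365 N
  Ry@2 = +188.0135 N

633.182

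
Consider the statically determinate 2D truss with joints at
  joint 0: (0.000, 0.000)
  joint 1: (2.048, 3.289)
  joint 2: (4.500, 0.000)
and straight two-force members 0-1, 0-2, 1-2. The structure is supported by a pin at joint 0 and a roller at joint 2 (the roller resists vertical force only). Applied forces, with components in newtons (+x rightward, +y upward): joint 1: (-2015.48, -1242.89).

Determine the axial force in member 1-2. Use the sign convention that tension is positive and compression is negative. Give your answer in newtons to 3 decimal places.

N=3 nodes, M=3 members, R=3 reactions → 2N=6, M+R=6
member 0 (0-1): L=3.8745, (cx,cy)=(0.5286,0.8489)
member 1 (0-2): L=4.5000, (cx,cy)=(1.0000,0.0000)
member 2 (1-2): L=4.1024, (cx,cy)=(0.5977,-0.8017)
solve A·x = −loads:
  F[0-1] = -2533.1317 N (compression)
  F[0-2] = -676.5096 N (compression)
  F[1-2] = +1131.8616 N (tension)
  Rx@0 = +2015.4800 N
  Ry@0 = +2150.3289 N
  Ry@2 = -907.4389 N

1131.862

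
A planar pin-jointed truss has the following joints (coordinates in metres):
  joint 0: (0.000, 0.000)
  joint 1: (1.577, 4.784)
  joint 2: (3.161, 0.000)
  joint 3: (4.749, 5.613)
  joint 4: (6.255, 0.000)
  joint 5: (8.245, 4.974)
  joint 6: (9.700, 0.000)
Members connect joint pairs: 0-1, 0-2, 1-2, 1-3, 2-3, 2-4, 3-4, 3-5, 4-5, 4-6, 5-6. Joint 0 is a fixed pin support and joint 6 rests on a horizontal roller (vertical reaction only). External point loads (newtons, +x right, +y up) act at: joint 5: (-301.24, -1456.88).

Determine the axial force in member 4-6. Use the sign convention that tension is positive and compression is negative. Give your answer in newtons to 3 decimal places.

317.057

N=7 nodes, M=11 members, R=3 reactions → 2N=14, M+R=14
member 0 (0-1): L=5.0372, (cx,cy)=(0.3131,0.9497)
member 1 (0-2): L=3.1610, (cx,cy)=(1.0000,0.0000)
member 2 (1-2): L=5.0394, (cx,cy)=(0.3143,-0.9493)
member 3 (1-3): L=3.2785, (cx,cy)=(0.9675,0.2529)
member 4 (2-3): L=5.8333, (cx,cy)=(0.2722,0.9622)
member 5 (2-4): L=3.0940, (cx,cy)=(1.0000,0.0000)
member 6 (3-4): L=5.8115, (cx,cy)=(0.2591,-0.9658)
member 7 (3-5): L=3.5539, (cx,cy)=(0.9837,-0.1798)
member 8 (4-5): L=5.3573, (cx,cy)=(0.3715,0.9285)
member 9 (4-6): L=3.4450, (cx,cy)=(1.0000,0.0000)
member 10 (5-6): L=5.1824, (cx,cy)=(0.2808,-0.9598)
solve A·x = −loads:
  F[0-1] = -392.7462 N (compression)
  F[0-2] = -178.2831 N (compression)
  F[1-2] = +330.4702 N (tension)
  F[1-3] = -234.4497 N (compression)
  F[2-3] = -326.0344 N (compression)
  F[2-4] = +14.3472 N (tension)
  F[3-4] = +468.9148 N (tension)
  F[3-5] = -444.3434 N (compression)
  F[4-5] = -487.7980 N (compression)
  F[4-6] = +317.0569 N (tension)
  F[5-6] = -1129.2983 N (compression)
  Rx@0 = +301.2400 N
  Ry@0 = +373.0029 N
  Ry@6 = +1083.8771 N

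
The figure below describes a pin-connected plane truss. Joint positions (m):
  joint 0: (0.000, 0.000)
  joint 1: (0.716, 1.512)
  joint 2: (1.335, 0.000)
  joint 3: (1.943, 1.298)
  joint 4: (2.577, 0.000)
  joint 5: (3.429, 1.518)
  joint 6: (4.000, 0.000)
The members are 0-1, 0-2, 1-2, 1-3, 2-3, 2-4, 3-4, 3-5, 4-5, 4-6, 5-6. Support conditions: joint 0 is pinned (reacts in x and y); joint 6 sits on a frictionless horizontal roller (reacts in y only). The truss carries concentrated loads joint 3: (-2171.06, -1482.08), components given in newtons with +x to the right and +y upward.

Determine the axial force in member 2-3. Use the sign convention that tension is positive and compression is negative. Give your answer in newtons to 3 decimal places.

N=7 nodes, M=11 members, R=3 reactions → 2N=14, M+R=14
member 0 (0-1): L=1.6730, (cx,cy)=(0.4280,0.9038)
member 1 (0-2): L=1.3350, (cx,cy)=(1.0000,0.0000)
member 2 (1-2): L=1.6338, (cx,cy)=(0.3789,-0.9254)
member 3 (1-3): L=1.2455, (cx,cy)=(0.9851,-0.1718)
member 4 (2-3): L=1.4333, (cx,cy)=(0.4242,0.9056)
member 5 (2-4): L=1.2420, (cx,cy)=(1.0000,0.0000)
member 6 (3-4): L=1.4446, (cx,cy)=(0.4389,-0.8985)
member 7 (3-5): L=1.5022, (cx,cy)=(0.9892,0.1465)
member 8 (4-5): L=1.7408, (cx,cy)=(0.4894,0.8720)
member 9 (4-6): L=1.4230, (cx,cy)=(1.0000,0.0000)
member 10 (5-6): L=1.6218, (cx,cy)=(0.3521,-0.9360)
solve A·x = −loads:
  F[0-1] = -1622.8043 N (compression)
  F[0-2] = -1476.5265 N (compression)
  F[1-2] = +1847.6326 N (tension)
  F[1-3] = -1415.5994 N (compression)
  F[2-3] = -1888.1796 N (compression)
  F[2-4] = +24.4231 N (tension)
  F[3-4] = -19.7476 N (compression)
  F[3-5] = -15.9279 N (compression)
  F[4-5] = +20.3479 N (tension)
  F[4-6] = +5.7970 N (tension)
  F[5-6] = -16.4656 N (compression)
  Rx@0 = +2171.0600 N
  Ry@0 = +1466.6686 N
  Ry@6 = +15.4114 N

-1888.180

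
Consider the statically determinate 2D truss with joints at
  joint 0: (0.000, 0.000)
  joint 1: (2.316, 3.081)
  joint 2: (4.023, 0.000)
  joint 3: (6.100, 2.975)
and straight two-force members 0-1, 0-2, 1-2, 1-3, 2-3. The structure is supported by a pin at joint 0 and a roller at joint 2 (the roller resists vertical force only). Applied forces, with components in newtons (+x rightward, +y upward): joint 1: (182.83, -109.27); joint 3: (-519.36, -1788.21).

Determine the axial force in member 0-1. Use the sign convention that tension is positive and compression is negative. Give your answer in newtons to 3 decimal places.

N=4 nodes, M=5 members, R=3 reactions → 2N=8, M+R=8
member 0 (0-1): L=3.8544, (cx,cy)=(0.6009,0.7993)
member 1 (0-2): L=4.0230, (cx,cy)=(1.0000,0.0000)
member 2 (1-2): L=3.5223, (cx,cy)=(0.4846,-0.8747)
member 3 (1-3): L=3.7855, (cx,cy)=(0.9996,-0.0280)
member 4 (2-3): L=3.6283, (cx,cy)=(0.5724,0.8199)
solve A·x = −loads:
  F[0-1] = +791.6590 N (tension)
  F[0-2] = -812.2152 N (compression)
  F[1-2] = -871.2636 N (compression)
  F[1-3] = +715.3764 N (tension)
  F[2-3] = -2156.4637 N (compression)
  Rx@0 = +336.5300 N
  Ry@0 = -632.8092 N
  Ry@2 = +2530.2892 N

791.659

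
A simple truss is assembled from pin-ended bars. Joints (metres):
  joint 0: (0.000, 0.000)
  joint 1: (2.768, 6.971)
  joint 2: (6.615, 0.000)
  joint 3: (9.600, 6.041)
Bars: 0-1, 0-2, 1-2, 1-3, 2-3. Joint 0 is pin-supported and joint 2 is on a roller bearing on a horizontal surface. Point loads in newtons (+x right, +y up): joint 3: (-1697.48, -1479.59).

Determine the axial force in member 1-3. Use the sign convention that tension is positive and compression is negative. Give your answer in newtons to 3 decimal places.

N=4 nodes, M=5 members, R=3 reactions → 2N=8, M+R=8
member 0 (0-1): L=7.5004, (cx,cy)=(0.3690,0.9294)
member 1 (0-2): L=6.6150, (cx,cy)=(1.0000,0.0000)
member 2 (1-2): L=7.9621, (cx,cy)=(0.4832,-0.8755)
member 3 (1-3): L=6.8950, (cx,cy)=(0.9909,-0.1349)
member 4 (2-3): L=6.7382, (cx,cy)=(0.4430,0.8965)
solve A·x = −loads:
  F[0-1] = -949.5520 N (compression)
  F[0-2] = -1347.0528 N (compression)
  F[1-2] = +1148.7713 N (tension)
  F[1-3] = -913.8262 N (compression)
  F[2-3] = -1787.8450 N (compression)
  Rx@0 = +1697.4800 N
  Ry@0 = +882.5246 N
  Ry@2 = +597.0654 N

-913.826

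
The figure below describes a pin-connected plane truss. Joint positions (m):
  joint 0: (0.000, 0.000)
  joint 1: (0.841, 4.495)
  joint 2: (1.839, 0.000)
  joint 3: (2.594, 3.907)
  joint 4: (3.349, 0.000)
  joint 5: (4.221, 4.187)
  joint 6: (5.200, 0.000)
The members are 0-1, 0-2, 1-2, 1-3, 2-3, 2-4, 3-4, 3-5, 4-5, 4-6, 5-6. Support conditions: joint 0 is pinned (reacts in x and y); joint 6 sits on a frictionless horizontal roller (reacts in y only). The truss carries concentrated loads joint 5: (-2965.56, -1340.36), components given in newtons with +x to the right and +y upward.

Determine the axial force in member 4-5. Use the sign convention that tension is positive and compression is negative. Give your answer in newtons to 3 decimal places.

N=7 nodes, M=11 members, R=3 reactions → 2N=14, M+R=14
member 0 (0-1): L=4.5730, (cx,cy)=(0.1839,0.9829)
member 1 (0-2): L=1.8390, (cx,cy)=(1.0000,0.0000)
member 2 (1-2): L=4.6045, (cx,cy)=(0.2167,-0.9762)
member 3 (1-3): L=1.8490, (cx,cy)=(0.9481,-0.3180)
member 4 (2-3): L=3.9793, (cx,cy)=(0.1897,0.9818)
member 5 (2-4): L=1.5100, (cx,cy)=(1.0000,0.0000)
member 6 (3-4): L=3.9793, (cx,cy)=(0.1897,-0.9818)
member 7 (3-5): L=1.6509, (cx,cy)=(0.9855,0.1696)
member 8 (4-5): L=4.2768, (cx,cy)=(0.2039,0.9790)
member 9 (4-6): L=1.8510, (cx,cy)=(1.0000,0.0000)
member 10 (5-6): L=4.2999, (cx,cy)=(0.2277,-0.9737)
solve A·x = −loads:
  F[0-1] = -2686.0074 N (compression)
  F[0-2] = -2471.5881 N (compression)
  F[1-2] = +3105.4845 N (tension)
  F[1-3] = -1230.9789 N (compression)
  F[2-3] = -3087.7472 N (compression)
  F[2-4] = -1212.6383 N (compression)
  F[3-4] = +2305.1274 N (tension)
  F[3-5] = -2222.4780 N (compression)
  F[4-5] = -2311.8185 N (compression)
  F[4-6] = -303.9260 N (compression)
  F[5-6] = +1334.8937 N (tension)
  Rx@0 = +2965.5600 N
  Ry@0 = +2640.1946 N
  Ry@6 = -1299.8346 N

-2311.818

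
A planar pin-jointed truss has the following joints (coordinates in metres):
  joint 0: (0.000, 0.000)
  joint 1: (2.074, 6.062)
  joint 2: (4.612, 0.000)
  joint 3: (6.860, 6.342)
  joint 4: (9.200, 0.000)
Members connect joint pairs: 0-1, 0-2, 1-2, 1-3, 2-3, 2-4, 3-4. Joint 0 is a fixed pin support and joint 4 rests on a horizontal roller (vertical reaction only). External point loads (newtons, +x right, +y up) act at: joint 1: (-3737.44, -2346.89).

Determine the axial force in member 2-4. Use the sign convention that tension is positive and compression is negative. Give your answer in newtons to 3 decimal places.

-713.430

N=5 nodes, M=7 members, R=3 reactions → 2N=10, M+R=10
member 0 (0-1): L=6.4070, (cx,cy)=(0.3237,0.9462)
member 1 (0-2): L=4.6120, (cx,cy)=(1.0000,0.0000)
member 2 (1-2): L=6.5719, (cx,cy)=(0.3862,-0.9224)
member 3 (1-3): L=4.7942, (cx,cy)=(0.9983,0.0584)
member 4 (2-3): L=6.7286, (cx,cy)=(0.3341,0.9425)
member 5 (2-4): L=4.5880, (cx,cy)=(1.0000,0.0000)
member 6 (3-4): L=6.7599, (cx,cy)=(0.3462,-0.9382)
solve A·x = −loads:
  F[0-1] = -4524.0588 N (compression)
  F[0-2] = -2272.9581 N (compression)
  F[1-2] = +2186.8021 N (tension)
  F[1-3] = +1430.8745 N (tension)
  F[2-3] = -2140.1186 N (compression)
  F[2-4] = -713.4297 N (compression)
  F[3-4] = +2060.9957 N (tension)
  Rx@0 = +3737.4400 N
  Ry@0 = +4280.4673 N
  Ry@4 = -1933.5773 N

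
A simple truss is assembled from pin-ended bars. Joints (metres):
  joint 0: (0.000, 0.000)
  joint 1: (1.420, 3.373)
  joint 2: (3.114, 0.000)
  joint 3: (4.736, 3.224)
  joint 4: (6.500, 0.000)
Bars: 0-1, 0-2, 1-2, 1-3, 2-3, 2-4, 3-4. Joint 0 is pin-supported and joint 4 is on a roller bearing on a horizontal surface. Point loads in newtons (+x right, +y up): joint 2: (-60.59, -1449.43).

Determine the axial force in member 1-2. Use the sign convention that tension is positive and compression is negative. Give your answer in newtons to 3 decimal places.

880.773

N=5 nodes, M=7 members, R=3 reactions → 2N=10, M+R=10
member 0 (0-1): L=3.6597, (cx,cy)=(0.3880,0.9217)
member 1 (0-2): L=3.1140, (cx,cy)=(1.0000,0.0000)
member 2 (1-2): L=3.7745, (cx,cy)=(0.4488,-0.8936)
member 3 (1-3): L=3.3193, (cx,cy)=(0.9990,-0.0449)
member 4 (2-3): L=3.6090, (cx,cy)=(0.4494,0.8933)
member 5 (2-4): L=3.3860, (cx,cy)=(1.0000,0.0000)
member 6 (3-4): L=3.6750, (cx,cy)=(0.4800,-0.8773)
solve A·x = −loads:
  F[0-1] = -819.2228 N (compression)
  F[0-2] = +257.2751 N (tension)
  F[1-2] = +880.7734 N (tension)
  F[1-3] = -713.8780 N (compression)
  F[2-3] = +741.4438 N (tension)
  F[2-4] = +379.9321 N (tension)
  F[3-4] = -791.5326 N (compression)
  Rx@0 = +60.5900 N
  Ry@0 = +755.0415 N
  Ry@4 = +694.3885 N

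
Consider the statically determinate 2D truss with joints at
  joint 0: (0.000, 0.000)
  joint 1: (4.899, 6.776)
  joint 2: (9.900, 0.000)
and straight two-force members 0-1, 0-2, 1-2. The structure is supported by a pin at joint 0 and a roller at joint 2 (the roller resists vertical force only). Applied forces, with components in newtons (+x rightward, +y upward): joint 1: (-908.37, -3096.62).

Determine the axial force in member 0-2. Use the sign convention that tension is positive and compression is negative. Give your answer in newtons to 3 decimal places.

N=3 nodes, M=3 members, R=3 reactions → 2N=6, M+R=6
member 0 (0-1): L=8.3615, (cx,cy)=(0.5859,0.8104)
member 1 (0-2): L=9.9000, (cx,cy)=(1.0000,0.0000)
member 2 (1-2): L=8.4216, (cx,cy)=(0.5938,-0.8046)
solve A·x = −loads:
  F[0-1] = -2697.4800 N (compression)
  F[0-2] = +672.0861 N (tension)
  F[1-2] = -1131.7883 N (compression)
  Rx@0 = +908.3700 N
  Ry@0 = +2185.9911 N
  Ry@2 = +910.6289 N

672.086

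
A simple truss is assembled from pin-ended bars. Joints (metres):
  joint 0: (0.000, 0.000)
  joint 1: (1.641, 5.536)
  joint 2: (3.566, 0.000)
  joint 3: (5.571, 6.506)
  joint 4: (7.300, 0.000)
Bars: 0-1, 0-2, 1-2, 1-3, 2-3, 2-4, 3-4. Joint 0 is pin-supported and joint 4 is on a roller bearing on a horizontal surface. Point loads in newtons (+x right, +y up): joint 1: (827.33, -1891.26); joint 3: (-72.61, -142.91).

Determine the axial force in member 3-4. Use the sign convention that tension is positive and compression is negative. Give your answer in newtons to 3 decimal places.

-1134.979

N=5 nodes, M=7 members, R=3 reactions → 2N=10, M+R=10
member 0 (0-1): L=5.7741, (cx,cy)=(0.2842,0.9588)
member 1 (0-2): L=3.5660, (cx,cy)=(1.0000,0.0000)
member 2 (1-2): L=5.8611, (cx,cy)=(0.3284,-0.9445)
member 3 (1-3): L=4.0479, (cx,cy)=(0.9709,0.2396)
member 4 (2-3): L=6.8079, (cx,cy)=(0.2945,0.9556)
member 5 (2-4): L=3.7340, (cx,cy)=(1.0000,0.0000)
member 6 (3-4): L=6.7318, (cx,cy)=(0.2568,-0.9665)
solve A·x = −loads:
  F[0-1] = -977.5753 N (compression)
  F[0-2] = +1032.5472 N (tension)
  F[1-2] = -1196.1587 N (compression)
  F[1-3] = -733.6731 N (compression)
  F[2-3] = +1182.2377 N (tension)
  F[2-4] = +291.5077 N (tension)
  F[3-4] = -1134.9791 N (compression)
  Rx@0 = -754.7200 N
  Ry@0 = +937.2649 N
  Ry@4 = +1096.9051 N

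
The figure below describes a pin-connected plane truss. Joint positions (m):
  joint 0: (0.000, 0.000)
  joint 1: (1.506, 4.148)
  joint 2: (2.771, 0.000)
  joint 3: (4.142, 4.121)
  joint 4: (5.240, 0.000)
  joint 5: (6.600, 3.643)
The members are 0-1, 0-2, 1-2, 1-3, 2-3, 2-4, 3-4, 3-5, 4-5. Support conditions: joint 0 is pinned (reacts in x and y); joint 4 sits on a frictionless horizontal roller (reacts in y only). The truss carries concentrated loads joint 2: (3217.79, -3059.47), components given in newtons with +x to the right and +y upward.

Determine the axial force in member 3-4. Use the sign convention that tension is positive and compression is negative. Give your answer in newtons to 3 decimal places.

N=6 nodes, M=9 members, R=3 reactions → 2N=12, M+R=12
member 0 (0-1): L=4.4129, (cx,cy)=(0.3413,0.9400)
member 1 (0-2): L=2.7710, (cx,cy)=(1.0000,0.0000)
member 2 (1-2): L=4.3366, (cx,cy)=(0.2917,-0.9565)
member 3 (1-3): L=2.6361, (cx,cy)=(0.9999,-0.0102)
member 4 (2-3): L=4.3431, (cx,cy)=(0.3157,0.9489)
member 5 (2-4): L=2.4690, (cx,cy)=(1.0000,0.0000)
member 6 (3-4): L=4.2648, (cx,cy)=(0.2575,-0.9663)
member 7 (3-5): L=2.5040, (cx,cy)=(0.9816,-0.1909)
member 8 (4-5): L=3.8886, (cx,cy)=(0.3497,0.9368)
solve A·x = −loads:
  F[0-1] = -1533.6426 N (compression)
  F[0-2] = +3741.1762 N (tension)
  F[1-2] = +1517.4618 N (tension)
  F[1-3] = -966.0849 N (compression)
  F[2-3] = +1694.6565 N (tension)
  F[2-4] = +431.0733 N (tension)
  F[3-4] = -1674.3422 N (compression)
  F[3-5] = -0.0000 N (compression)
  F[4-5] = +0.0000 N (tension)
  Rx@0 = -3217.7900 N
  Ry@0 = +1441.5709 N
  Ry@4 = +1617.8991 N

-1674.342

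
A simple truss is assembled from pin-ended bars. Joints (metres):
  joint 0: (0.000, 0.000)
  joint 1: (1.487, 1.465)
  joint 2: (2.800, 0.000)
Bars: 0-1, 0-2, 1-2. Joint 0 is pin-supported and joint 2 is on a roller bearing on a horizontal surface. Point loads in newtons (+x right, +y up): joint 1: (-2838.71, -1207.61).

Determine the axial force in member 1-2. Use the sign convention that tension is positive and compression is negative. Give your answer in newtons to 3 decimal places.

N=3 nodes, M=3 members, R=3 reactions → 2N=6, M+R=6
member 0 (0-1): L=2.0874, (cx,cy)=(0.7124,0.7018)
member 1 (0-2): L=2.8000, (cx,cy)=(1.0000,0.0000)
member 2 (1-2): L=1.9673, (cx,cy)=(0.6674,-0.7447)
solve A·x = −loads:
  F[0-1] = -2923.1764 N (compression)
  F[0-2] = -756.3655 N (compression)
  F[1-2] = +1133.2699 N (tension)
  Rx@0 = +2838.7100 N
  Ry@0 = +2051.5365 N
  Ry@2 = -843.9265 N

1133.270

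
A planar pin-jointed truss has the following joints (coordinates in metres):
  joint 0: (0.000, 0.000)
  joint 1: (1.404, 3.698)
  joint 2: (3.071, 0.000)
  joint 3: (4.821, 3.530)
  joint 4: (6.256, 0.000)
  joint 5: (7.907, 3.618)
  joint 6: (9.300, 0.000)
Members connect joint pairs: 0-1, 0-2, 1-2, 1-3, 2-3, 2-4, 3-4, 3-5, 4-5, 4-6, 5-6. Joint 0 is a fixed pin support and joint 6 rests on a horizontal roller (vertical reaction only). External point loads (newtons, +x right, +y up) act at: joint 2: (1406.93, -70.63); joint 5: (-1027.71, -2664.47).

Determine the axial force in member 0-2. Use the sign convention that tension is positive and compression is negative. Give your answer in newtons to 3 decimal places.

700.499

N=7 nodes, M=11 members, R=3 reactions → 2N=14, M+R=14
member 0 (0-1): L=3.9556, (cx,cy)=(0.3549,0.9349)
member 1 (0-2): L=3.0710, (cx,cy)=(1.0000,0.0000)
member 2 (1-2): L=4.0564, (cx,cy)=(0.4110,-0.9117)
member 3 (1-3): L=3.4211, (cx,cy)=(0.9988,-0.0491)
member 4 (2-3): L=3.9400, (cx,cy)=(0.4442,0.8959)
member 5 (2-4): L=3.1850, (cx,cy)=(1.0000,0.0000)
member 6 (3-4): L=3.8105, (cx,cy)=(0.3766,-0.9264)
member 7 (3-5): L=3.0873, (cx,cy)=(0.9996,0.0285)
member 8 (4-5): L=3.9769, (cx,cy)=(0.4151,0.9098)
member 9 (4-6): L=3.0440, (cx,cy)=(1.0000,0.0000)
member 10 (5-6): L=3.8769, (cx,cy)=(0.3593,-0.9332)
solve A·x = −loads:
  F[0-1] = -905.1534 N (compression)
  F[0-2] = +700.4986 N (tension)
  F[1-2] = +966.9797 N (tension)
  F[1-3] = -719.5358 N (compression)
  F[2-3] = -905.1011 N (compression)
  F[2-4] = +92.9723 N (tension)
  F[3-4] = +793.5269 N (tension)
  F[3-5] = -1420.0922 N (compression)
  F[4-5] = -808.0294 N (compression)
  F[4-6] = +727.2566 N (tension)
  F[5-6] = -2024.0509 N (compression)
  Rx@0 = -379.2200 N
  Ry@0 = +846.2167 N
  Ry@6 = +1888.8833 N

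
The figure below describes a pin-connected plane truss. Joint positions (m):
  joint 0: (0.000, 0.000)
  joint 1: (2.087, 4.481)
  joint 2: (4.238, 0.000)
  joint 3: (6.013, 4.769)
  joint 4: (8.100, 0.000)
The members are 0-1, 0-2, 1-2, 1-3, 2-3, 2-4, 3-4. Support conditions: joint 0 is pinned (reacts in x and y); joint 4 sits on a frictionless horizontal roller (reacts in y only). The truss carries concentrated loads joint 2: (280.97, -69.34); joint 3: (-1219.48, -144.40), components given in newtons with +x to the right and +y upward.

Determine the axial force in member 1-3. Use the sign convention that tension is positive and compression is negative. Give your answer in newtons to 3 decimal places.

-722.084

N=5 nodes, M=7 members, R=3 reactions → 2N=10, M+R=10
member 0 (0-1): L=4.9432, (cx,cy)=(0.4222,0.9065)
member 1 (0-2): L=4.2380, (cx,cy)=(1.0000,0.0000)
member 2 (1-2): L=4.9705, (cx,cy)=(0.4328,-0.9015)
member 3 (1-3): L=3.9365, (cx,cy)=(0.9973,0.0732)
member 4 (2-3): L=5.0886, (cx,cy)=(0.3488,0.9372)
member 5 (2-4): L=3.8620, (cx,cy)=(1.0000,0.0000)
member 6 (3-4): L=5.2057, (cx,cy)=(0.4009,-0.9161)
solve A·x = −loads:
  F[0-1] = -869.5540 N (compression)
  F[0-2] = -571.3854 N (compression)
  F[1-2] = +815.7675 N (tension)
  F[1-3] = -722.0836 N (compression)
  F[2-3] = -710.7259 N (compression)
  F[2-4] = -251.4175 N (compression)
  F[3-4] = +627.1177 N (tension)
  Rx@0 = +938.5100 N
  Ry@0 = +788.2536 N
  Ry@4 = -574.5136 N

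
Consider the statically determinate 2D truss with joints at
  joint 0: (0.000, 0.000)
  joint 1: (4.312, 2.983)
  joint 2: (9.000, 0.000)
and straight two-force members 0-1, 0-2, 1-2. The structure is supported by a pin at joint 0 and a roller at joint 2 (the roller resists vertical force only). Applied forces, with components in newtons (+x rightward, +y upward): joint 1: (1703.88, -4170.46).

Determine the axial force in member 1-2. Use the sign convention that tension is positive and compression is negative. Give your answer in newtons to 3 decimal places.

-4773.960

N=3 nodes, M=3 members, R=3 reactions → 2N=6, M+R=6
member 0 (0-1): L=5.2432, (cx,cy)=(0.8224,0.5689)
member 1 (0-2): L=9.0000, (cx,cy)=(1.0000,0.0000)
member 2 (1-2): L=5.5566, (cx,cy)=(0.8437,-0.5368)
solve A·x = −loads:
  F[0-1] = -2825.7015 N (compression)
  F[0-2] = +4027.7122 N (tension)
  F[1-2] = -4773.9599 N (compression)
  Rx@0 = -1703.8800 N
  Ry@0 = +1607.6047 N
  Ry@2 = +2562.8553 N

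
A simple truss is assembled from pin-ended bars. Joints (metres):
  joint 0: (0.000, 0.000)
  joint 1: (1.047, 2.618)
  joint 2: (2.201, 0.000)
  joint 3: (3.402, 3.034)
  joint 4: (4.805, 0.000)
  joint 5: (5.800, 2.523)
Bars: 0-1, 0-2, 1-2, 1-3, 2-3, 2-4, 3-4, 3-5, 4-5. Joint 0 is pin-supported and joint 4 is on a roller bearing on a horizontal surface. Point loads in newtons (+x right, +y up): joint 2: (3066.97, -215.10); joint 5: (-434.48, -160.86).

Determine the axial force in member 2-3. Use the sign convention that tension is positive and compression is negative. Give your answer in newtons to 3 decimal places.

-57.423

N=6 nodes, M=9 members, R=3 reactions → 2N=12, M+R=12
member 0 (0-1): L=2.8196, (cx,cy)=(0.3713,0.9285)
member 1 (0-2): L=2.2010, (cx,cy)=(1.0000,0.0000)
member 2 (1-2): L=2.8611, (cx,cy)=(0.4033,-0.9150)
member 3 (1-3): L=2.3915, (cx,cy)=(0.9848,0.1740)
member 4 (2-3): L=3.2631, (cx,cy)=(0.3681,0.9298)
member 5 (2-4): L=2.6040, (cx,cy)=(1.0000,0.0000)
member 6 (3-4): L=3.3427, (cx,cy)=(0.4197,-0.9077)
member 7 (3-5): L=2.4518, (cx,cy)=(0.9780,-0.2084)
member 8 (4-5): L=2.7121, (cx,cy)=(0.3669,0.9303)
solve A·x = −loads:
  F[0-1] = -335.3749 N (compression)
  F[0-2] = +2757.0246 N (tension)
  F[1-2] = +293.4184 N (tension)
  F[1-3] = -246.6446 N (compression)
  F[2-3] = -57.4225 N (compression)
  F[2-4] = -170.4609 N (compression)
  F[3-4] = +186.4515 N (tension)
  F[3-5] = -349.9619 N (compression)
  F[4-5] = -251.3216 N (compression)
  Rx@0 = -2632.4900 N
  Ry@0 = +311.3960 N
  Ry@4 = +64.5640 N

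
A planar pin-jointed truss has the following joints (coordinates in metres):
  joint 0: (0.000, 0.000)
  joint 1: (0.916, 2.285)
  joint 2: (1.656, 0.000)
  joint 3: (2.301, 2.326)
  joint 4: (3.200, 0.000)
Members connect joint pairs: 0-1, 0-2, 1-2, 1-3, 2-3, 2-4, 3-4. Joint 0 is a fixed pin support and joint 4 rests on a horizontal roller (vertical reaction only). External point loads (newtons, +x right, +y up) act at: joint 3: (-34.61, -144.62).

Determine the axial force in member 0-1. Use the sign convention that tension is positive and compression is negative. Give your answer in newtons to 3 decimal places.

N=5 nodes, M=7 members, R=3 reactions → 2N=10, M+R=10
member 0 (0-1): L=2.4618, (cx,cy)=(0.3721,0.9282)
member 1 (0-2): L=1.6560, (cx,cy)=(1.0000,0.0000)
member 2 (1-2): L=2.4018, (cx,cy)=(0.3081,-0.9514)
member 3 (1-3): L=1.3856, (cx,cy)=(0.9996,0.0296)
member 4 (2-3): L=2.4138, (cx,cy)=(0.2672,0.9636)
member 5 (2-4): L=1.5440, (cx,cy)=(1.0000,0.0000)
member 6 (3-4): L=2.4937, (cx,cy)=(0.3605,-0.9328)
solve A·x = −loads:
  F[0-1] = -70.8754 N (compression)
  F[0-2] = -8.2379 N (compression)
  F[1-2] = +67.6807 N (tension)
  F[1-3] = -47.2450 N (compression)
  F[2-3] = -66.8181 N (compression)
  F[2-4] = +30.4692 N (tension)
  F[3-4] = -84.5170 N (compression)
  Rx@0 = +34.6100 N
  Ry@0 = +65.7863 N
  Ry@4 = +78.8337 N

-70.875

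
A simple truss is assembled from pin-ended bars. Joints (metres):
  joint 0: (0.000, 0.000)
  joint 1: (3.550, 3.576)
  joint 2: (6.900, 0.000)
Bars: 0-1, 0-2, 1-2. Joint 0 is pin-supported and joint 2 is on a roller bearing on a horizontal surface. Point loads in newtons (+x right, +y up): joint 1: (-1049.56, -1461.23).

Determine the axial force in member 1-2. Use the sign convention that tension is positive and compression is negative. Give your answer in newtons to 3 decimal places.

-284.802

N=3 nodes, M=3 members, R=3 reactions → 2N=6, M+R=6
member 0 (0-1): L=5.0389, (cx,cy)=(0.7045,0.7097)
member 1 (0-2): L=6.9000, (cx,cy)=(1.0000,0.0000)
member 2 (1-2): L=4.9000, (cx,cy)=(0.6837,-0.7298)
solve A·x = −loads:
  F[0-1] = -1766.1200 N (compression)
  F[0-2] = +194.7107 N (tension)
  F[1-2] = -284.8023 N (compression)
  Rx@0 = +1049.5600 N
  Ry@0 = +1253.3836 N
  Ry@2 = +207.8464 N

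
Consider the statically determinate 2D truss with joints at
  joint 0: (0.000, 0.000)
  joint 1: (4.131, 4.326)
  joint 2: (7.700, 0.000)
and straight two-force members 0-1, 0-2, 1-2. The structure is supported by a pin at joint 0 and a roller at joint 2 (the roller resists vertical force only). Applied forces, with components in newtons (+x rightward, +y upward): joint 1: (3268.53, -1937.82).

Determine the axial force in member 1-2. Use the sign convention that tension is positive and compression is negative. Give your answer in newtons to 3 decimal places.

N=3 nodes, M=3 members, R=3 reactions → 2N=6, M+R=6
member 0 (0-1): L=5.9816, (cx,cy)=(0.6906,0.7232)
member 1 (0-2): L=7.7000, (cx,cy)=(1.0000,0.0000)
member 2 (1-2): L=5.6082, (cx,cy)=(0.6364,-0.7714)
solve A·x = −loads:
  F[0-1] = +1297.1556 N (tension)
  F[0-2] = +2372.6899 N (tension)
  F[1-2] = -3728.3684 N (compression)
  Rx@0 = -3268.5300 N
  Ry@0 = -938.1274 N
  Ry@2 = +2875.9474 N

-3728.368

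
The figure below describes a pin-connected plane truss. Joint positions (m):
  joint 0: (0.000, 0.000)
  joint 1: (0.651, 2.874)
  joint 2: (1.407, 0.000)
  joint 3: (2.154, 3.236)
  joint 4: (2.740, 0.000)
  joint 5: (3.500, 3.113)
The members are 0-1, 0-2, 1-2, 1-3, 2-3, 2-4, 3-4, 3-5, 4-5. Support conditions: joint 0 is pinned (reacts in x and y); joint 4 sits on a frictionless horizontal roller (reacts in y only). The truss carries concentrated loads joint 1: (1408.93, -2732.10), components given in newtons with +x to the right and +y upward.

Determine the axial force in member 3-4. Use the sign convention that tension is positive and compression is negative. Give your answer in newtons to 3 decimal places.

-2161.550

N=6 nodes, M=9 members, R=3 reactions → 2N=12, M+R=12
member 0 (0-1): L=2.9468, (cx,cy)=(0.2209,0.9753)
member 1 (0-2): L=1.4070, (cx,cy)=(1.0000,0.0000)
member 2 (1-2): L=2.9718, (cx,cy)=(0.2544,-0.9671)
member 3 (1-3): L=1.5460, (cx,cy)=(0.9722,0.2342)
member 4 (2-3): L=3.3211, (cx,cy)=(0.2249,0.9744)
member 5 (2-4): L=1.3330, (cx,cy)=(1.0000,0.0000)
member 6 (3-4): L=3.2886, (cx,cy)=(0.1782,-0.9840)
member 7 (3-5): L=1.3516, (cx,cy)=(0.9959,-0.0910)
member 8 (4-5): L=3.2044, (cx,cy)=(0.2372,0.9715)
solve A·x = −loads:
  F[0-1] = -620.4734 N (compression)
  F[0-2] = +1546.0031 N (tension)
  F[1-2] = -2430.3604 N (compression)
  F[1-3] = -954.2636 N (compression)
  F[2-3] = +2412.2138 N (tension)
  F[2-4] = +385.1659 N (tension)
  F[3-4] = -2161.5500 N (compression)
  F[3-5] = -0.0000 N (tension)
  F[4-5] = +0.0000 N (tension)
  Rx@0 = -1408.9300 N
  Ry@0 = +605.1431 N
  Ry@4 = +2126.9569 N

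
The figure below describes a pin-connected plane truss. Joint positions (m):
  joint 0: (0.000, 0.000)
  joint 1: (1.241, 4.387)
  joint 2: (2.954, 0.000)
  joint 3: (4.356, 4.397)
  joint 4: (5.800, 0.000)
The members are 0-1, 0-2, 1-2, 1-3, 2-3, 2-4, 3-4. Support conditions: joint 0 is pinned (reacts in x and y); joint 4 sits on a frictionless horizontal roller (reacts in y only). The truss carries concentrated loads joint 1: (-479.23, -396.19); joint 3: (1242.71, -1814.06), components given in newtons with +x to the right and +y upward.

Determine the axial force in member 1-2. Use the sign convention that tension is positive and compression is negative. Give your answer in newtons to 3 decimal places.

-226.643

N=5 nodes, M=7 members, R=3 reactions → 2N=10, M+R=10
member 0 (0-1): L=4.5592, (cx,cy)=(0.2722,0.9622)
member 1 (0-2): L=2.9540, (cx,cy)=(1.0000,0.0000)
member 2 (1-2): L=4.7096, (cx,cy)=(0.3637,-0.9315)
member 3 (1-3): L=3.1150, (cx,cy)=(1.0000,0.0032)
member 4 (2-3): L=4.6151, (cx,cy)=(0.3038,0.9527)
member 5 (2-4): L=2.8460, (cx,cy)=(1.0000,0.0000)
member 6 (3-4): L=4.6280, (cx,cy)=(0.3120,-0.9501)
solve A·x = −loads:
  F[0-1] = -190.6324 N (compression)
  F[0-2] = +815.3701 N (tension)
  F[1-2] = -226.6429 N (compression)
  F[1-3] = +509.7786 N (tension)
  F[2-3] = +221.5914 N (tension)
  F[2-4] = +665.6179 N (tension)
  F[3-4] = -2133.3141 N (compression)
  Rx@0 = -763.4800 N
  Ry@0 = +183.4343 N
  Ry@4 = +2026.8157 N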